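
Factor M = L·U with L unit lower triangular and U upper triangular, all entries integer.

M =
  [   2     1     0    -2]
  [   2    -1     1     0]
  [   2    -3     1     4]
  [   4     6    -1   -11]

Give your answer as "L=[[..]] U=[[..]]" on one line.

  R1 -= 1·R0 → [0,-2,1,2]
  R2 -= 1·R0 → [0,-4,1,6]
  R3 -= 2·R0 → [0,4,-1,-7]
  R2 -= 2·R1 → [0,0,-1,2]
  R3 -= -2·R1 → [0,0,1,-3]
  R3 -= -1·R2 → [0,0,0,-1]

L=[[1,0,0,0],[1,1,0,0],[1,2,1,0],[2,-2,-1,1]] U=[[2,1,0,-2],[0,-2,1,2],[0,0,-1,2],[0,0,0,-1]]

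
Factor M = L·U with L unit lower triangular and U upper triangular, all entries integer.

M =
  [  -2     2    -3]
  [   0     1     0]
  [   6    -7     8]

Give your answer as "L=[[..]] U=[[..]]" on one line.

  r1 -= 0·r0 → [0,1,0]
  r2 -= -3·r0 → [0,-1,-1]
  r2 -= -1·r1 → [0,0,-1]

L=[[1,0,0],[0,1,0],[-3,-1,1]] U=[[-2,2,-3],[0,1,0],[0,0,-1]]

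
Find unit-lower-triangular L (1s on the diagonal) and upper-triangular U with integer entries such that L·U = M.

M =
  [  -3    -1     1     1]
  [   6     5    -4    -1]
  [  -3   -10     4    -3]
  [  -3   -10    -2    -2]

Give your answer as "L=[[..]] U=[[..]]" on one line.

  R1 -= -2·R0 → [0,3,-2,1]
  R2 -= 1·R0 → [0,-9,3,-4]
  R3 -= 1·R0 → [0,-9,-3,-3]
  R2 -= -3·R1 → [0,0,-3,-1]
  R3 -= -3·R1 → [0,0,-9,0]
  R3 -= 3·R2 → [0,0,0,3]

L=[[1,0,0,0],[-2,1,0,0],[1,-3,1,0],[1,-3,3,1]] U=[[-3,-1,1,1],[0,3,-2,1],[0,0,-3,-1],[0,0,0,3]]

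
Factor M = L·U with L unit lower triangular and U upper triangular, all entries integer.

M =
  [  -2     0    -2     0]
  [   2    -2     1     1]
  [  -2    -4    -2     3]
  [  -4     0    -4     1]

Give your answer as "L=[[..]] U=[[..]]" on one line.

L=[[1,0,0,0],[-1,1,0,0],[1,2,1,0],[2,0,0,1]] U=[[-2,0,-2,0],[0,-2,-1,1],[0,0,2,1],[0,0,0,1]]

  r1 -= -1·r0 → [0,-2,-1,1]
  r2 -= 1·r0 → [0,-4,0,3]
  r3 -= 2·r0 → [0,0,0,1]
  r2 -= 2·r1 → [0,0,2,1]
  r3 -= 0·r1 → [0,0,0,1]
  r3 -= 0·r2 → [0,0,0,1]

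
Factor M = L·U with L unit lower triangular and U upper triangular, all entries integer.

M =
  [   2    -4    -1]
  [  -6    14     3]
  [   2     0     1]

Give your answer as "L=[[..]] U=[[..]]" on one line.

L=[[1,0,0],[-3,1,0],[1,2,1]] U=[[2,-4,-1],[0,2,0],[0,0,2]]

  R1 -= -3·R0 → [0,2,0]
  R2 -= 1·R0 → [0,4,2]
  R2 -= 2·R1 → [0,0,2]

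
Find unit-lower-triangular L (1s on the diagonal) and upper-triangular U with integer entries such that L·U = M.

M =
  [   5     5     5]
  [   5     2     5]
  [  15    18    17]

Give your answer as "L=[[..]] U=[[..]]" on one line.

L=[[1,0,0],[1,1,0],[3,-1,1]] U=[[5,5,5],[0,-3,0],[0,0,2]]

  row1 -= 1·row0 → [0,-3,0]
  row2 -= 3·row0 → [0,3,2]
  row2 -= -1·row1 → [0,0,2]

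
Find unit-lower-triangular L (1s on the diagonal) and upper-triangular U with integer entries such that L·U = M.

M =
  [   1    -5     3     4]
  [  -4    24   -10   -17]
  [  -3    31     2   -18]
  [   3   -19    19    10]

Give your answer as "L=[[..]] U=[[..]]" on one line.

L=[[1,0,0,0],[-4,1,0,0],[-3,4,1,0],[3,-1,4,1]] U=[[1,-5,3,4],[0,4,2,-1],[0,0,3,-2],[0,0,0,5]]

  r1 -= -4·r0 → [0,4,2,-1]
  r2 -= -3·r0 → [0,16,11,-6]
  r3 -= 3·r0 → [0,-4,10,-2]
  r2 -= 4·r1 → [0,0,3,-2]
  r3 -= -1·r1 → [0,0,12,-3]
  r3 -= 4·r2 → [0,0,0,5]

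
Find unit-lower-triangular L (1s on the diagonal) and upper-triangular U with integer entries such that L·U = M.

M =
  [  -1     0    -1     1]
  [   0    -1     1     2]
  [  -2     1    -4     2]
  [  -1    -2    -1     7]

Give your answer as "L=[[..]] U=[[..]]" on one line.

L=[[1,0,0,0],[0,1,0,0],[2,-1,1,0],[1,2,2,1]] U=[[-1,0,-1,1],[0,-1,1,2],[0,0,-1,2],[0,0,0,-2]]

  row1 -= 0·row0 → [0,-1,1,2]
  row2 -= 2·row0 → [0,1,-2,0]
  row3 -= 1·row0 → [0,-2,0,6]
  row2 -= -1·row1 → [0,0,-1,2]
  row3 -= 2·row1 → [0,0,-2,2]
  row3 -= 2·row2 → [0,0,0,-2]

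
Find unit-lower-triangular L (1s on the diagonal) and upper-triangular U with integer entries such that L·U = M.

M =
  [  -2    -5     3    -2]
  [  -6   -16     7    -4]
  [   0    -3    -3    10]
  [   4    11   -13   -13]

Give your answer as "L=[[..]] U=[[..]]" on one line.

L=[[1,0,0,0],[3,1,0,0],[0,3,1,0],[-2,-1,-3,1]] U=[[-2,-5,3,-2],[0,-1,-2,2],[0,0,3,4],[0,0,0,-3]]

  r1 -= 3·r0 → [0,-1,-2,2]
  r2 -= 0·r0 → [0,-3,-3,10]
  r3 -= -2·r0 → [0,1,-7,-17]
  r2 -= 3·r1 → [0,0,3,4]
  r3 -= -1·r1 → [0,0,-9,-15]
  r3 -= -3·r2 → [0,0,0,-3]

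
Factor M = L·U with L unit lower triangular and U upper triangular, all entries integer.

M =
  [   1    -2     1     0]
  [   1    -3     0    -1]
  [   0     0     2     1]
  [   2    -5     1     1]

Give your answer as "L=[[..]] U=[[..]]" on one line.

L=[[1,0,0,0],[1,1,0,0],[0,0,1,0],[2,1,0,1]] U=[[1,-2,1,0],[0,-1,-1,-1],[0,0,2,1],[0,0,0,2]]

  r1 -= 1·r0 → [0,-1,-1,-1]
  r2 -= 0·r0 → [0,0,2,1]
  r3 -= 2·r0 → [0,-1,-1,1]
  r2 -= 0·r1 → [0,0,2,1]
  r3 -= 1·r1 → [0,0,0,2]
  r3 -= 0·r2 → [0,0,0,2]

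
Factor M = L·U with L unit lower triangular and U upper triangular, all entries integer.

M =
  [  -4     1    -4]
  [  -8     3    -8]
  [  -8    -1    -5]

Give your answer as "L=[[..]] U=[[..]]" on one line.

  row1 -= 2·row0 → [0,1,0]
  row2 -= 2·row0 → [0,-3,3]
  row2 -= -3·row1 → [0,0,3]

L=[[1,0,0],[2,1,0],[2,-3,1]] U=[[-4,1,-4],[0,1,0],[0,0,3]]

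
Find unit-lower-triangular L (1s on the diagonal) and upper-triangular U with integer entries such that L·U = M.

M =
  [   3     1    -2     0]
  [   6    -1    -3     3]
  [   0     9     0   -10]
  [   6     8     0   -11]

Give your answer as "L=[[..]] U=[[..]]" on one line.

L=[[1,0,0,0],[2,1,0,0],[0,-3,1,0],[2,-2,2,1]] U=[[3,1,-2,0],[0,-3,1,3],[0,0,3,-1],[0,0,0,-3]]

  row1 -= 2·row0 → [0,-3,1,3]
  row2 -= 0·row0 → [0,9,0,-10]
  row3 -= 2·row0 → [0,6,4,-11]
  row2 -= -3·row1 → [0,0,3,-1]
  row3 -= -2·row1 → [0,0,6,-5]
  row3 -= 2·row2 → [0,0,0,-3]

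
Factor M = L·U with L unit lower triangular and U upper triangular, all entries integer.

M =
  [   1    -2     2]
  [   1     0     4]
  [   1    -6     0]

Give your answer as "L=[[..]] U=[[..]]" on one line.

L=[[1,0,0],[1,1,0],[1,-2,1]] U=[[1,-2,2],[0,2,2],[0,0,2]]

  r1 -= 1·r0 → [0,2,2]
  r2 -= 1·r0 → [0,-4,-2]
  r2 -= -2·r1 → [0,0,2]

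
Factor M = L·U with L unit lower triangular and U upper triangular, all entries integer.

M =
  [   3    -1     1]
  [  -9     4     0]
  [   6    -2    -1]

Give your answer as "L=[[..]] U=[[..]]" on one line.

L=[[1,0,0],[-3,1,0],[2,0,1]] U=[[3,-1,1],[0,1,3],[0,0,-3]]

  r1 -= -3·r0 → [0,1,3]
  r2 -= 2·r0 → [0,0,-3]
  r2 -= 0·r1 → [0,0,-3]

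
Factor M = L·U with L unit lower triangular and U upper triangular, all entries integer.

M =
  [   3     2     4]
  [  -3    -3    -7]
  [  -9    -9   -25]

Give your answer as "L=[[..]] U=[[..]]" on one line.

L=[[1,0,0],[-1,1,0],[-3,3,1]] U=[[3,2,4],[0,-1,-3],[0,0,-4]]

  R1 -= -1·R0 → [0,-1,-3]
  R2 -= -3·R0 → [0,-3,-13]
  R2 -= 3·R1 → [0,0,-4]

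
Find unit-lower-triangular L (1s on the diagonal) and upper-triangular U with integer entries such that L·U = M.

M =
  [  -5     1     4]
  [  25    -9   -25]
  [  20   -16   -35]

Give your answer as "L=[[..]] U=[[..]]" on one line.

  row1 -= -5·row0 → [0,-4,-5]
  row2 -= -4·row0 → [0,-12,-19]
  row2 -= 3·row1 → [0,0,-4]

L=[[1,0,0],[-5,1,0],[-4,3,1]] U=[[-5,1,4],[0,-4,-5],[0,0,-4]]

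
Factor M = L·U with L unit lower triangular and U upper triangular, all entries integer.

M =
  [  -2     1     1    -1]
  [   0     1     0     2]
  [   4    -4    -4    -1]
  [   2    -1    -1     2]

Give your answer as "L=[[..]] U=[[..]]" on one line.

L=[[1,0,0,0],[0,1,0,0],[-2,-2,1,0],[-1,0,0,1]] U=[[-2,1,1,-1],[0,1,0,2],[0,0,-2,1],[0,0,0,1]]

  row1 -= 0·row0 → [0,1,0,2]
  row2 -= -2·row0 → [0,-2,-2,-3]
  row3 -= -1·row0 → [0,0,0,1]
  row2 -= -2·row1 → [0,0,-2,1]
  row3 -= 0·row1 → [0,0,0,1]
  row3 -= 0·row2 → [0,0,0,1]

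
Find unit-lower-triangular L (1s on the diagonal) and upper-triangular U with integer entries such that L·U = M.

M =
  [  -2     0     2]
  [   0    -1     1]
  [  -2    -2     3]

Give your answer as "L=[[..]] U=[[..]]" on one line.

  row1 -= 0·row0 → [0,-1,1]
  row2 -= 1·row0 → [0,-2,1]
  row2 -= 2·row1 → [0,0,-1]

L=[[1,0,0],[0,1,0],[1,2,1]] U=[[-2,0,2],[0,-1,1],[0,0,-1]]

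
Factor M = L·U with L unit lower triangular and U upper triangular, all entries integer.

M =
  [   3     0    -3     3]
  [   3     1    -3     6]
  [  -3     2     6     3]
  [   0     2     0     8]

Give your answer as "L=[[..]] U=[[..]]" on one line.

  row1 -= 1·row0 → [0,1,0,3]
  row2 -= -1·row0 → [0,2,3,6]
  row3 -= 0·row0 → [0,2,0,8]
  row2 -= 2·row1 → [0,0,3,0]
  row3 -= 2·row1 → [0,0,0,2]
  row3 -= 0·row2 → [0,0,0,2]

L=[[1,0,0,0],[1,1,0,0],[-1,2,1,0],[0,2,0,1]] U=[[3,0,-3,3],[0,1,0,3],[0,0,3,0],[0,0,0,2]]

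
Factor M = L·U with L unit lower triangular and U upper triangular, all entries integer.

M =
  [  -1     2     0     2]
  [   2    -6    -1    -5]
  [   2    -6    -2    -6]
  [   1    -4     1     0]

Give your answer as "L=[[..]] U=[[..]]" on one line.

L=[[1,0,0,0],[-2,1,0,0],[-2,1,1,0],[-1,1,-2,1]] U=[[-1,2,0,2],[0,-2,-1,-1],[0,0,-1,-1],[0,0,0,1]]

  row1 -= -2·row0 → [0,-2,-1,-1]
  row2 -= -2·row0 → [0,-2,-2,-2]
  row3 -= -1·row0 → [0,-2,1,2]
  row2 -= 1·row1 → [0,0,-1,-1]
  row3 -= 1·row1 → [0,0,2,3]
  row3 -= -2·row2 → [0,0,0,1]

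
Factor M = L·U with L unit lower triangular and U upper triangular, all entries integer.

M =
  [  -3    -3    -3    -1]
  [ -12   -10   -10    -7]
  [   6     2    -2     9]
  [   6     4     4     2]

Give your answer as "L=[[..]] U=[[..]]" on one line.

  R1 -= 4·R0 → [0,2,2,-3]
  R2 -= -2·R0 → [0,-4,-8,7]
  R3 -= -2·R0 → [0,-2,-2,0]
  R2 -= -2·R1 → [0,0,-4,1]
  R3 -= -1·R1 → [0,0,0,-3]
  R3 -= 0·R2 → [0,0,0,-3]

L=[[1,0,0,0],[4,1,0,0],[-2,-2,1,0],[-2,-1,0,1]] U=[[-3,-3,-3,-1],[0,2,2,-3],[0,0,-4,1],[0,0,0,-3]]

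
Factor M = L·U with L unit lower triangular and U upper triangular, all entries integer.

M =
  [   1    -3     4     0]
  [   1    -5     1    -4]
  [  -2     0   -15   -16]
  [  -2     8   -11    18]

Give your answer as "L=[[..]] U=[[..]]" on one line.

  r1 -= 1·r0 → [0,-2,-3,-4]
  r2 -= -2·r0 → [0,-6,-7,-16]
  r3 -= -2·r0 → [0,2,-3,18]
  r2 -= 3·r1 → [0,0,2,-4]
  r3 -= -1·r1 → [0,0,-6,14]
  r3 -= -3·r2 → [0,0,0,2]

L=[[1,0,0,0],[1,1,0,0],[-2,3,1,0],[-2,-1,-3,1]] U=[[1,-3,4,0],[0,-2,-3,-4],[0,0,2,-4],[0,0,0,2]]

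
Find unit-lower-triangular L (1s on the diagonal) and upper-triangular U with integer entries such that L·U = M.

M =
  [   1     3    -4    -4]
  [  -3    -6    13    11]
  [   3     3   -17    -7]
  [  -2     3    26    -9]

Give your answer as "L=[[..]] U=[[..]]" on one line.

  row1 -= -3·row0 → [0,3,1,-1]
  row2 -= 3·row0 → [0,-6,-5,5]
  row3 -= -2·row0 → [0,9,18,-17]
  row2 -= -2·row1 → [0,0,-3,3]
  row3 -= 3·row1 → [0,0,15,-14]
  row3 -= -5·row2 → [0,0,0,1]

L=[[1,0,0,0],[-3,1,0,0],[3,-2,1,0],[-2,3,-5,1]] U=[[1,3,-4,-4],[0,3,1,-1],[0,0,-3,3],[0,0,0,1]]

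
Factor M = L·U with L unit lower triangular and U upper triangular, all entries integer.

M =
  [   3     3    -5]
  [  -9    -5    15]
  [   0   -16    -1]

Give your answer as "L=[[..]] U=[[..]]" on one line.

L=[[1,0,0],[-3,1,0],[0,-4,1]] U=[[3,3,-5],[0,4,0],[0,0,-1]]

  R1 -= -3·R0 → [0,4,0]
  R2 -= 0·R0 → [0,-16,-1]
  R2 -= -4·R1 → [0,0,-1]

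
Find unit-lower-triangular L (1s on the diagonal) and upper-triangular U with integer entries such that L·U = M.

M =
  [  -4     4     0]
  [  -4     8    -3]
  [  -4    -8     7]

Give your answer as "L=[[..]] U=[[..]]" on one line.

  r1 -= 1·r0 → [0,4,-3]
  r2 -= 1·r0 → [0,-12,7]
  r2 -= -3·r1 → [0,0,-2]

L=[[1,0,0],[1,1,0],[1,-3,1]] U=[[-4,4,0],[0,4,-3],[0,0,-2]]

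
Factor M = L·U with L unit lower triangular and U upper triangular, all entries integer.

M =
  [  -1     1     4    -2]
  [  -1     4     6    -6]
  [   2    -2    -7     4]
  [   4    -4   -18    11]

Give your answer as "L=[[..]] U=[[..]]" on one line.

L=[[1,0,0,0],[1,1,0,0],[-2,0,1,0],[-4,0,-2,1]] U=[[-1,1,4,-2],[0,3,2,-4],[0,0,1,0],[0,0,0,3]]

  r1 -= 1·r0 → [0,3,2,-4]
  r2 -= -2·r0 → [0,0,1,0]
  r3 -= -4·r0 → [0,0,-2,3]
  r2 -= 0·r1 → [0,0,1,0]
  r3 -= 0·r1 → [0,0,-2,3]
  r3 -= -2·r2 → [0,0,0,3]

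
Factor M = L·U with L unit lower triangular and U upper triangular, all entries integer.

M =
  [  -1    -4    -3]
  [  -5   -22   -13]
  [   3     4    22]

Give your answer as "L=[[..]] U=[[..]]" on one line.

  row1 -= 5·row0 → [0,-2,2]
  row2 -= -3·row0 → [0,-8,13]
  row2 -= 4·row1 → [0,0,5]

L=[[1,0,0],[5,1,0],[-3,4,1]] U=[[-1,-4,-3],[0,-2,2],[0,0,5]]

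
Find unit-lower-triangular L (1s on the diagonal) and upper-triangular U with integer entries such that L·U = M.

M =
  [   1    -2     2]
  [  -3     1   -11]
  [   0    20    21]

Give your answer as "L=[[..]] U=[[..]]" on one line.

  row1 -= -3·row0 → [0,-5,-5]
  row2 -= 0·row0 → [0,20,21]
  row2 -= -4·row1 → [0,0,1]

L=[[1,0,0],[-3,1,0],[0,-4,1]] U=[[1,-2,2],[0,-5,-5],[0,0,1]]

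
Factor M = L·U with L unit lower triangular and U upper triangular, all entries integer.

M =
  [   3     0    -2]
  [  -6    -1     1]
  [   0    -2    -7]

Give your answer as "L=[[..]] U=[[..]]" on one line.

L=[[1,0,0],[-2,1,0],[0,2,1]] U=[[3,0,-2],[0,-1,-3],[0,0,-1]]

  r1 -= -2·r0 → [0,-1,-3]
  r2 -= 0·r0 → [0,-2,-7]
  r2 -= 2·r1 → [0,0,-1]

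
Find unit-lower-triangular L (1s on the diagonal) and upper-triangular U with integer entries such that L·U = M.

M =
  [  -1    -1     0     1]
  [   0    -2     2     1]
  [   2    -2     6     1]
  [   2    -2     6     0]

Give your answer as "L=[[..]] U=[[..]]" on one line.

L=[[1,0,0,0],[0,1,0,0],[-2,2,1,0],[-2,2,1,1]] U=[[-1,-1,0,1],[0,-2,2,1],[0,0,2,1],[0,0,0,-1]]

  r1 -= 0·r0 → [0,-2,2,1]
  r2 -= -2·r0 → [0,-4,6,3]
  r3 -= -2·r0 → [0,-4,6,2]
  r2 -= 2·r1 → [0,0,2,1]
  r3 -= 2·r1 → [0,0,2,0]
  r3 -= 1·r2 → [0,0,0,-1]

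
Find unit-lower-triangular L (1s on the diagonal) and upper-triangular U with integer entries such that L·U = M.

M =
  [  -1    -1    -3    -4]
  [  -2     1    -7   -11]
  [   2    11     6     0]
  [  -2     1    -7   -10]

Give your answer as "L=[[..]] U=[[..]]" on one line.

  R1 -= 2·R0 → [0,3,-1,-3]
  R2 -= -2·R0 → [0,9,0,-8]
  R3 -= 2·R0 → [0,3,-1,-2]
  R2 -= 3·R1 → [0,0,3,1]
  R3 -= 1·R1 → [0,0,0,1]
  R3 -= 0·R2 → [0,0,0,1]

L=[[1,0,0,0],[2,1,0,0],[-2,3,1,0],[2,1,0,1]] U=[[-1,-1,-3,-4],[0,3,-1,-3],[0,0,3,1],[0,0,0,1]]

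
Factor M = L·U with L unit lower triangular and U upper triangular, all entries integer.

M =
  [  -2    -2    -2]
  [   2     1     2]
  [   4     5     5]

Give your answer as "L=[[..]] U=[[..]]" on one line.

L=[[1,0,0],[-1,1,0],[-2,-1,1]] U=[[-2,-2,-2],[0,-1,0],[0,0,1]]

  r1 -= -1·r0 → [0,-1,0]
  r2 -= -2·r0 → [0,1,1]
  r2 -= -1·r1 → [0,0,1]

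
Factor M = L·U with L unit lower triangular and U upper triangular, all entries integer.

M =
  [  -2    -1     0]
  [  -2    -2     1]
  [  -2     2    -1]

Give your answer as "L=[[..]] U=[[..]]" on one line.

  row1 -= 1·row0 → [0,-1,1]
  row2 -= 1·row0 → [0,3,-1]
  row2 -= -3·row1 → [0,0,2]

L=[[1,0,0],[1,1,0],[1,-3,1]] U=[[-2,-1,0],[0,-1,1],[0,0,2]]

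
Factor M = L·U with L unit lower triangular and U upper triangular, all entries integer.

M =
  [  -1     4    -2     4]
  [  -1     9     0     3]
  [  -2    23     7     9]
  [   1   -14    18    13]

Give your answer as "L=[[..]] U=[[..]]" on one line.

  R1 -= 1·R0 → [0,5,2,-1]
  R2 -= 2·R0 → [0,15,11,1]
  R3 -= -1·R0 → [0,-10,16,17]
  R2 -= 3·R1 → [0,0,5,4]
  R3 -= -2·R1 → [0,0,20,15]
  R3 -= 4·R2 → [0,0,0,-1]

L=[[1,0,0,0],[1,1,0,0],[2,3,1,0],[-1,-2,4,1]] U=[[-1,4,-2,4],[0,5,2,-1],[0,0,5,4],[0,0,0,-1]]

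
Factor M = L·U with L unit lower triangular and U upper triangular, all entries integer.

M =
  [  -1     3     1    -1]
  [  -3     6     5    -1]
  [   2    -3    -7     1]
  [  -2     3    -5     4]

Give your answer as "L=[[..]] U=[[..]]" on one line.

L=[[1,0,0,0],[3,1,0,0],[-2,-1,1,0],[2,1,3,1]] U=[[-1,3,1,-1],[0,-3,2,2],[0,0,-3,1],[0,0,0,1]]

  R1 -= 3·R0 → [0,-3,2,2]
  R2 -= -2·R0 → [0,3,-5,-1]
  R3 -= 2·R0 → [0,-3,-7,6]
  R2 -= -1·R1 → [0,0,-3,1]
  R3 -= 1·R1 → [0,0,-9,4]
  R3 -= 3·R2 → [0,0,0,1]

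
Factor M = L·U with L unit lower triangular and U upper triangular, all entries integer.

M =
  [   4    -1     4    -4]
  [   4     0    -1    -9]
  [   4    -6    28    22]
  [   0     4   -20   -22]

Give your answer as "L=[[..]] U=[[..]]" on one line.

L=[[1,0,0,0],[1,1,0,0],[1,-5,1,0],[0,4,0,1]] U=[[4,-1,4,-4],[0,1,-5,-5],[0,0,-1,1],[0,0,0,-2]]

  r1 -= 1·r0 → [0,1,-5,-5]
  r2 -= 1·r0 → [0,-5,24,26]
  r3 -= 0·r0 → [0,4,-20,-22]
  r2 -= -5·r1 → [0,0,-1,1]
  r3 -= 4·r1 → [0,0,0,-2]
  r3 -= 0·r2 → [0,0,0,-2]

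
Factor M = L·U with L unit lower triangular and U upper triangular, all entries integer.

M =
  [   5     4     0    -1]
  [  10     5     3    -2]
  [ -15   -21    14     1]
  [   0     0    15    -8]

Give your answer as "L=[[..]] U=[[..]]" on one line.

L=[[1,0,0,0],[2,1,0,0],[-3,3,1,0],[0,0,3,1]] U=[[5,4,0,-1],[0,-3,3,0],[0,0,5,-2],[0,0,0,-2]]

  row1 -= 2·row0 → [0,-3,3,0]
  row2 -= -3·row0 → [0,-9,14,-2]
  row3 -= 0·row0 → [0,0,15,-8]
  row2 -= 3·row1 → [0,0,5,-2]
  row3 -= 0·row1 → [0,0,15,-8]
  row3 -= 3·row2 → [0,0,0,-2]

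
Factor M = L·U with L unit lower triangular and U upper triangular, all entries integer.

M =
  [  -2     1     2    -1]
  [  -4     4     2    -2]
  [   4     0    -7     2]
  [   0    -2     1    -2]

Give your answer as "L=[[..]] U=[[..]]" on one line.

L=[[1,0,0,0],[2,1,0,0],[-2,1,1,0],[0,-1,1,1]] U=[[-2,1,2,-1],[0,2,-2,0],[0,0,-1,0],[0,0,0,-2]]

  r1 -= 2·r0 → [0,2,-2,0]
  r2 -= -2·r0 → [0,2,-3,0]
  r3 -= 0·r0 → [0,-2,1,-2]
  r2 -= 1·r1 → [0,0,-1,0]
  r3 -= -1·r1 → [0,0,-1,-2]
  r3 -= 1·r2 → [0,0,0,-2]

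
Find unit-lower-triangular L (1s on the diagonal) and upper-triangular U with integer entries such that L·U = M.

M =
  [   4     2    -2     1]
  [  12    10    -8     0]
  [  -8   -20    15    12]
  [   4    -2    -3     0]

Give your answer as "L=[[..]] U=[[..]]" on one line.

L=[[1,0,0,0],[3,1,0,0],[-2,-4,1,0],[1,-1,-1,1]] U=[[4,2,-2,1],[0,4,-2,-3],[0,0,3,2],[0,0,0,-2]]

  R1 -= 3·R0 → [0,4,-2,-3]
  R2 -= -2·R0 → [0,-16,11,14]
  R3 -= 1·R0 → [0,-4,-1,-1]
  R2 -= -4·R1 → [0,0,3,2]
  R3 -= -1·R1 → [0,0,-3,-4]
  R3 -= -1·R2 → [0,0,0,-2]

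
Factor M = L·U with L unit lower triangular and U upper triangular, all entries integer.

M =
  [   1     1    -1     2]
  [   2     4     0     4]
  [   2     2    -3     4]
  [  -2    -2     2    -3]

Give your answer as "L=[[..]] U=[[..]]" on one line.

L=[[1,0,0,0],[2,1,0,0],[2,0,1,0],[-2,0,0,1]] U=[[1,1,-1,2],[0,2,2,0],[0,0,-1,0],[0,0,0,1]]

  row1 -= 2·row0 → [0,2,2,0]
  row2 -= 2·row0 → [0,0,-1,0]
  row3 -= -2·row0 → [0,0,0,1]
  row2 -= 0·row1 → [0,0,-1,0]
  row3 -= 0·row1 → [0,0,0,1]
  row3 -= 0·row2 → [0,0,0,1]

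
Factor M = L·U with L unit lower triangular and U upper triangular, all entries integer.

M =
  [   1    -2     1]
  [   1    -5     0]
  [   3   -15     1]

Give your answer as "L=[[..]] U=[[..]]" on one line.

  row1 -= 1·row0 → [0,-3,-1]
  row2 -= 3·row0 → [0,-9,-2]
  row2 -= 3·row1 → [0,0,1]

L=[[1,0,0],[1,1,0],[3,3,1]] U=[[1,-2,1],[0,-3,-1],[0,0,1]]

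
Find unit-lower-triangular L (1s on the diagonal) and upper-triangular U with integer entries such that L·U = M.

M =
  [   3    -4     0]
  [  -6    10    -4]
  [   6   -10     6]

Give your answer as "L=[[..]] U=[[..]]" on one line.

L=[[1,0,0],[-2,1,0],[2,-1,1]] U=[[3,-4,0],[0,2,-4],[0,0,2]]

  row1 -= -2·row0 → [0,2,-4]
  row2 -= 2·row0 → [0,-2,6]
  row2 -= -1·row1 → [0,0,2]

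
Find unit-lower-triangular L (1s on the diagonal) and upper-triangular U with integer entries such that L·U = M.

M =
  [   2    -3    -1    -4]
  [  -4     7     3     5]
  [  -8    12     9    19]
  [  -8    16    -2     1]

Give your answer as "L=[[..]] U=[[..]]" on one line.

L=[[1,0,0,0],[-2,1,0,0],[-4,0,1,0],[-4,4,-2,1]] U=[[2,-3,-1,-4],[0,1,1,-3],[0,0,5,3],[0,0,0,3]]

  r1 -= -2·r0 → [0,1,1,-3]
  r2 -= -4·r0 → [0,0,5,3]
  r3 -= -4·r0 → [0,4,-6,-15]
  r2 -= 0·r1 → [0,0,5,3]
  r3 -= 4·r1 → [0,0,-10,-3]
  r3 -= -2·r2 → [0,0,0,3]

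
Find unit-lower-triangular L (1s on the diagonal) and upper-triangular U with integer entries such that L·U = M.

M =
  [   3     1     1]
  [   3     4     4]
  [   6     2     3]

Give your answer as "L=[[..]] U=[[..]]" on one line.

  row1 -= 1·row0 → [0,3,3]
  row2 -= 2·row0 → [0,0,1]
  row2 -= 0·row1 → [0,0,1]

L=[[1,0,0],[1,1,0],[2,0,1]] U=[[3,1,1],[0,3,3],[0,0,1]]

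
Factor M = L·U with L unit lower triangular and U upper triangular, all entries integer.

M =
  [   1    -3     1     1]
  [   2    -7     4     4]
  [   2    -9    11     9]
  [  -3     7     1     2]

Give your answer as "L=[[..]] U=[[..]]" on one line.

L=[[1,0,0,0],[2,1,0,0],[2,3,1,0],[-3,2,0,1]] U=[[1,-3,1,1],[0,-1,2,2],[0,0,3,1],[0,0,0,1]]

  R1 -= 2·R0 → [0,-1,2,2]
  R2 -= 2·R0 → [0,-3,9,7]
  R3 -= -3·R0 → [0,-2,4,5]
  R2 -= 3·R1 → [0,0,3,1]
  R3 -= 2·R1 → [0,0,0,1]
  R3 -= 0·R2 → [0,0,0,1]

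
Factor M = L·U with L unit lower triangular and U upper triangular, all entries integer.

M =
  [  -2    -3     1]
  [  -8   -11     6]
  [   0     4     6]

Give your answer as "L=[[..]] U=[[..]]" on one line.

  r1 -= 4·r0 → [0,1,2]
  r2 -= 0·r0 → [0,4,6]
  r2 -= 4·r1 → [0,0,-2]

L=[[1,0,0],[4,1,0],[0,4,1]] U=[[-2,-3,1],[0,1,2],[0,0,-2]]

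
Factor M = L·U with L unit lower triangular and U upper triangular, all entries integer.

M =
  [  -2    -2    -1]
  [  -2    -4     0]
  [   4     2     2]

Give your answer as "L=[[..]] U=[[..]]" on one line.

  R1 -= 1·R0 → [0,-2,1]
  R2 -= -2·R0 → [0,-2,0]
  R2 -= 1·R1 → [0,0,-1]

L=[[1,0,0],[1,1,0],[-2,1,1]] U=[[-2,-2,-1],[0,-2,1],[0,0,-1]]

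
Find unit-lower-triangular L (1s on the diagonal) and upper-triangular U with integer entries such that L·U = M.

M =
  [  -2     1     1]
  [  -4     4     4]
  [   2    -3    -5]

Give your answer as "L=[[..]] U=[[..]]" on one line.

L=[[1,0,0],[2,1,0],[-1,-1,1]] U=[[-2,1,1],[0,2,2],[0,0,-2]]

  row1 -= 2·row0 → [0,2,2]
  row2 -= -1·row0 → [0,-2,-4]
  row2 -= -1·row1 → [0,0,-2]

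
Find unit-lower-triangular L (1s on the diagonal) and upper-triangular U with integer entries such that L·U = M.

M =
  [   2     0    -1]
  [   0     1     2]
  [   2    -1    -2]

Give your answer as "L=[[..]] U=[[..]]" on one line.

  r1 -= 0·r0 → [0,1,2]
  r2 -= 1·r0 → [0,-1,-1]
  r2 -= -1·r1 → [0,0,1]

L=[[1,0,0],[0,1,0],[1,-1,1]] U=[[2,0,-1],[0,1,2],[0,0,1]]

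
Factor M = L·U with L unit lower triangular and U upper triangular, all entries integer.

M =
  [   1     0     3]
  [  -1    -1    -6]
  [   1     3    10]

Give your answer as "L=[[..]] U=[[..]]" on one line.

L=[[1,0,0],[-1,1,0],[1,-3,1]] U=[[1,0,3],[0,-1,-3],[0,0,-2]]

  r1 -= -1·r0 → [0,-1,-3]
  r2 -= 1·r0 → [0,3,7]
  r2 -= -3·r1 → [0,0,-2]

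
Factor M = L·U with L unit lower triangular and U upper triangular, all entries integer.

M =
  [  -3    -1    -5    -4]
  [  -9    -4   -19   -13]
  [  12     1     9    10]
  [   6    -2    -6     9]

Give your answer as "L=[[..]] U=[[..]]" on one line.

  r1 -= 3·r0 → [0,-1,-4,-1]
  r2 -= -4·r0 → [0,-3,-11,-6]
  r3 -= -2·r0 → [0,-4,-16,1]
  r2 -= 3·r1 → [0,0,1,-3]
  r3 -= 4·r1 → [0,0,0,5]
  r3 -= 0·r2 → [0,0,0,5]

L=[[1,0,0,0],[3,1,0,0],[-4,3,1,0],[-2,4,0,1]] U=[[-3,-1,-5,-4],[0,-1,-4,-1],[0,0,1,-3],[0,0,0,5]]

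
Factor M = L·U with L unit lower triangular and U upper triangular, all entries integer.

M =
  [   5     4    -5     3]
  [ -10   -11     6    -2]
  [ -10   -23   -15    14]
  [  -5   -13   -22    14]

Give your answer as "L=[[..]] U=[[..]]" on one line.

  r1 -= -2·r0 → [0,-3,-4,4]
  r2 -= -2·r0 → [0,-15,-25,20]
  r3 -= -1·r0 → [0,-9,-27,17]
  r2 -= 5·r1 → [0,0,-5,0]
  r3 -= 3·r1 → [0,0,-15,5]
  r3 -= 3·r2 → [0,0,0,5]

L=[[1,0,0,0],[-2,1,0,0],[-2,5,1,0],[-1,3,3,1]] U=[[5,4,-5,3],[0,-3,-4,4],[0,0,-5,0],[0,0,0,5]]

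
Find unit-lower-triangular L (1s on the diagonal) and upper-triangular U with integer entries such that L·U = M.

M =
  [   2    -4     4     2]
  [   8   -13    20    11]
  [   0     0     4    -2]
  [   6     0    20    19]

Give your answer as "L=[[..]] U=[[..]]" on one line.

  row1 -= 4·row0 → [0,3,4,3]
  row2 -= 0·row0 → [0,0,4,-2]
  row3 -= 3·row0 → [0,12,8,13]
  row2 -= 0·row1 → [0,0,4,-2]
  row3 -= 4·row1 → [0,0,-8,1]
  row3 -= -2·row2 → [0,0,0,-3]

L=[[1,0,0,0],[4,1,0,0],[0,0,1,0],[3,4,-2,1]] U=[[2,-4,4,2],[0,3,4,3],[0,0,4,-2],[0,0,0,-3]]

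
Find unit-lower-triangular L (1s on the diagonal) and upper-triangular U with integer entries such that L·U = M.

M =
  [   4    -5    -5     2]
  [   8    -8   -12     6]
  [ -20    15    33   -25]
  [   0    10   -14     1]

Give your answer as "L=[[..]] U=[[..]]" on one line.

L=[[1,0,0,0],[2,1,0,0],[-5,-5,1,0],[0,5,2,1]] U=[[4,-5,-5,2],[0,2,-2,2],[0,0,-2,-5],[0,0,0,1]]

  R1 -= 2·R0 → [0,2,-2,2]
  R2 -= -5·R0 → [0,-10,8,-15]
  R3 -= 0·R0 → [0,10,-14,1]
  R2 -= -5·R1 → [0,0,-2,-5]
  R3 -= 5·R1 → [0,0,-4,-9]
  R3 -= 2·R2 → [0,0,0,1]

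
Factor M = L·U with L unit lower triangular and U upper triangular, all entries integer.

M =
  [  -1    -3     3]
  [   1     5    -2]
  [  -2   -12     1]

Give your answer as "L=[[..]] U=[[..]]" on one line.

L=[[1,0,0],[-1,1,0],[2,-3,1]] U=[[-1,-3,3],[0,2,1],[0,0,-2]]

  row1 -= -1·row0 → [0,2,1]
  row2 -= 2·row0 → [0,-6,-5]
  row2 -= -3·row1 → [0,0,-2]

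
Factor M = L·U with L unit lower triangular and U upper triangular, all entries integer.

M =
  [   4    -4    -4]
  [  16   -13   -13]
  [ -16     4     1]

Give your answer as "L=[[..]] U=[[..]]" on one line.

L=[[1,0,0],[4,1,0],[-4,-4,1]] U=[[4,-4,-4],[0,3,3],[0,0,-3]]

  row1 -= 4·row0 → [0,3,3]
  row2 -= -4·row0 → [0,-12,-15]
  row2 -= -4·row1 → [0,0,-3]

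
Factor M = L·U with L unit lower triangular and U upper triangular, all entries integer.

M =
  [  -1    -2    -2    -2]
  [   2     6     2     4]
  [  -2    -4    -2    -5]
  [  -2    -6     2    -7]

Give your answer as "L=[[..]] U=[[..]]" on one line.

L=[[1,0,0,0],[-2,1,0,0],[2,0,1,0],[2,-1,2,1]] U=[[-1,-2,-2,-2],[0,2,-2,0],[0,0,2,-1],[0,0,0,-1]]

  R1 -= -2·R0 → [0,2,-2,0]
  R2 -= 2·R0 → [0,0,2,-1]
  R3 -= 2·R0 → [0,-2,6,-3]
  R2 -= 0·R1 → [0,0,2,-1]
  R3 -= -1·R1 → [0,0,4,-3]
  R3 -= 2·R2 → [0,0,0,-1]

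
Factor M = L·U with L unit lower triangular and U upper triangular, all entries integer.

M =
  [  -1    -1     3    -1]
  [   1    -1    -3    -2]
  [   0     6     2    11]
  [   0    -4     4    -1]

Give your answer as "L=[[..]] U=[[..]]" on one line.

  R1 -= -1·R0 → [0,-2,0,-3]
  R2 -= 0·R0 → [0,6,2,11]
  R3 -= 0·R0 → [0,-4,4,-1]
  R2 -= -3·R1 → [0,0,2,2]
  R3 -= 2·R1 → [0,0,4,5]
  R3 -= 2·R2 → [0,0,0,1]

L=[[1,0,0,0],[-1,1,0,0],[0,-3,1,0],[0,2,2,1]] U=[[-1,-1,3,-1],[0,-2,0,-3],[0,0,2,2],[0,0,0,1]]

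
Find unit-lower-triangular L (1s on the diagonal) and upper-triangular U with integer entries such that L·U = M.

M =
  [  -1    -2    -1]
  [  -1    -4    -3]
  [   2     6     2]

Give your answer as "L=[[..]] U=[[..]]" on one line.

L=[[1,0,0],[1,1,0],[-2,-1,1]] U=[[-1,-2,-1],[0,-2,-2],[0,0,-2]]

  row1 -= 1·row0 → [0,-2,-2]
  row2 -= -2·row0 → [0,2,0]
  row2 -= -1·row1 → [0,0,-2]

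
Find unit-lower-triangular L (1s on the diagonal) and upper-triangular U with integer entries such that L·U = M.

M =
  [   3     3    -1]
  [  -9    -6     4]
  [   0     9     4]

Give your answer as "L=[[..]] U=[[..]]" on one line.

  r1 -= -3·r0 → [0,3,1]
  r2 -= 0·r0 → [0,9,4]
  r2 -= 3·r1 → [0,0,1]

L=[[1,0,0],[-3,1,0],[0,3,1]] U=[[3,3,-1],[0,3,1],[0,0,1]]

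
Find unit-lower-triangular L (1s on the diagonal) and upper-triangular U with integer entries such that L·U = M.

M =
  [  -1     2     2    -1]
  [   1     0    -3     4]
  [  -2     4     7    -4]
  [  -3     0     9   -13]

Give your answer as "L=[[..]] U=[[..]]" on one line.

L=[[1,0,0,0],[-1,1,0,0],[2,0,1,0],[3,-3,0,1]] U=[[-1,2,2,-1],[0,2,-1,3],[0,0,3,-2],[0,0,0,-1]]

  row1 -= -1·row0 → [0,2,-1,3]
  row2 -= 2·row0 → [0,0,3,-2]
  row3 -= 3·row0 → [0,-6,3,-10]
  row2 -= 0·row1 → [0,0,3,-2]
  row3 -= -3·row1 → [0,0,0,-1]
  row3 -= 0·row2 → [0,0,0,-1]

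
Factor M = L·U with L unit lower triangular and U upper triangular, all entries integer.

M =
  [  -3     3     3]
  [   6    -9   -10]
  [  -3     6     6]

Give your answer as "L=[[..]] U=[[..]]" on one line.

  r1 -= -2·r0 → [0,-3,-4]
  r2 -= 1·r0 → [0,3,3]
  r2 -= -1·r1 → [0,0,-1]

L=[[1,0,0],[-2,1,0],[1,-1,1]] U=[[-3,3,3],[0,-3,-4],[0,0,-1]]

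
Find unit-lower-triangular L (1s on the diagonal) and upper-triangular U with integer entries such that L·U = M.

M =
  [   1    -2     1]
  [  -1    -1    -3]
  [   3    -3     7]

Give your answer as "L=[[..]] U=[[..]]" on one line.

L=[[1,0,0],[-1,1,0],[3,-1,1]] U=[[1,-2,1],[0,-3,-2],[0,0,2]]

  r1 -= -1·r0 → [0,-3,-2]
  r2 -= 3·r0 → [0,3,4]
  r2 -= -1·r1 → [0,0,2]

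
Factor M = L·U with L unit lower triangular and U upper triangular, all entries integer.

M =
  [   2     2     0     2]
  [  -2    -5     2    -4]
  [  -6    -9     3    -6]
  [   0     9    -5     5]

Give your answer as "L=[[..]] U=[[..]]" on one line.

L=[[1,0,0,0],[-1,1,0,0],[-3,1,1,0],[0,-3,1,1]] U=[[2,2,0,2],[0,-3,2,-2],[0,0,1,2],[0,0,0,-3]]

  r1 -= -1·r0 → [0,-3,2,-2]
  r2 -= -3·r0 → [0,-3,3,0]
  r3 -= 0·r0 → [0,9,-5,5]
  r2 -= 1·r1 → [0,0,1,2]
  r3 -= -3·r1 → [0,0,1,-1]
  r3 -= 1·r2 → [0,0,0,-3]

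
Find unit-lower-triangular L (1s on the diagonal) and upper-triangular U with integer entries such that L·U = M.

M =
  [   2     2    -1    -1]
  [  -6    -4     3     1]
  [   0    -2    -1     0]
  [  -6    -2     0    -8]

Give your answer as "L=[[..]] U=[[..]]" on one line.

L=[[1,0,0,0],[-3,1,0,0],[0,-1,1,0],[-3,2,3,1]] U=[[2,2,-1,-1],[0,2,0,-2],[0,0,-1,-2],[0,0,0,-1]]

  r1 -= -3·r0 → [0,2,0,-2]
  r2 -= 0·r0 → [0,-2,-1,0]
  r3 -= -3·r0 → [0,4,-3,-11]
  r2 -= -1·r1 → [0,0,-1,-2]
  r3 -= 2·r1 → [0,0,-3,-7]
  r3 -= 3·r2 → [0,0,0,-1]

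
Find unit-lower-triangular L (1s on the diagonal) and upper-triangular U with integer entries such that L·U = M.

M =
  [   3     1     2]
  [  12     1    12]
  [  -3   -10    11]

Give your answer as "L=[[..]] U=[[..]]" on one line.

L=[[1,0,0],[4,1,0],[-1,3,1]] U=[[3,1,2],[0,-3,4],[0,0,1]]

  row1 -= 4·row0 → [0,-3,4]
  row2 -= -1·row0 → [0,-9,13]
  row2 -= 3·row1 → [0,0,1]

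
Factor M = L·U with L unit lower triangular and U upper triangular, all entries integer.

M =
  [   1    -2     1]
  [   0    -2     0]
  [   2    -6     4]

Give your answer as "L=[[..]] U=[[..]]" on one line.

  R1 -= 0·R0 → [0,-2,0]
  R2 -= 2·R0 → [0,-2,2]
  R2 -= 1·R1 → [0,0,2]

L=[[1,0,0],[0,1,0],[2,1,1]] U=[[1,-2,1],[0,-2,0],[0,0,2]]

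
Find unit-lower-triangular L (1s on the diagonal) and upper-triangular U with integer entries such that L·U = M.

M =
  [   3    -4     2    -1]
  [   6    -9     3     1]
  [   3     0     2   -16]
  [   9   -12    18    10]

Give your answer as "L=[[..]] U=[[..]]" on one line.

  r1 -= 2·r0 → [0,-1,-1,3]
  r2 -= 1·r0 → [0,4,0,-15]
  r3 -= 3·r0 → [0,0,12,13]
  r2 -= -4·r1 → [0,0,-4,-3]
  r3 -= 0·r1 → [0,0,12,13]
  r3 -= -3·r2 → [0,0,0,4]

L=[[1,0,0,0],[2,1,0,0],[1,-4,1,0],[3,0,-3,1]] U=[[3,-4,2,-1],[0,-1,-1,3],[0,0,-4,-3],[0,0,0,4]]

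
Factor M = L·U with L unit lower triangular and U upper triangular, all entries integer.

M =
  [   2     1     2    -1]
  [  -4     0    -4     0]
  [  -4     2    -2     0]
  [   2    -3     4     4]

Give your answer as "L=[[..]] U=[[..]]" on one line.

L=[[1,0,0,0],[-2,1,0,0],[-2,2,1,0],[1,-2,1,1]] U=[[2,1,2,-1],[0,2,0,-2],[0,0,2,2],[0,0,0,-1]]

  r1 -= -2·r0 → [0,2,0,-2]
  r2 -= -2·r0 → [0,4,2,-2]
  r3 -= 1·r0 → [0,-4,2,5]
  r2 -= 2·r1 → [0,0,2,2]
  r3 -= -2·r1 → [0,0,2,1]
  r3 -= 1·r2 → [0,0,0,-1]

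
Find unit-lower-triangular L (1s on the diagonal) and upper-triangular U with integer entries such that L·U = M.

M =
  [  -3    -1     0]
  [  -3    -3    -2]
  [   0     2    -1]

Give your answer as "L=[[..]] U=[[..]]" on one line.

  r1 -= 1·r0 → [0,-2,-2]
  r2 -= 0·r0 → [0,2,-1]
  r2 -= -1·r1 → [0,0,-3]

L=[[1,0,0],[1,1,0],[0,-1,1]] U=[[-3,-1,0],[0,-2,-2],[0,0,-3]]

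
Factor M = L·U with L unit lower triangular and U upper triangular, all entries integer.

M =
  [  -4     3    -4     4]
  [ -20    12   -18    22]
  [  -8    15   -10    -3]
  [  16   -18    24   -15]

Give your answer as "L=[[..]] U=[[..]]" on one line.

L=[[1,0,0,0],[5,1,0,0],[2,-3,1,0],[-4,2,1,1]] U=[[-4,3,-4,4],[0,-3,2,2],[0,0,4,-5],[0,0,0,2]]

  R1 -= 5·R0 → [0,-3,2,2]
  R2 -= 2·R0 → [0,9,-2,-11]
  R3 -= -4·R0 → [0,-6,8,1]
  R2 -= -3·R1 → [0,0,4,-5]
  R3 -= 2·R1 → [0,0,4,-3]
  R3 -= 1·R2 → [0,0,0,2]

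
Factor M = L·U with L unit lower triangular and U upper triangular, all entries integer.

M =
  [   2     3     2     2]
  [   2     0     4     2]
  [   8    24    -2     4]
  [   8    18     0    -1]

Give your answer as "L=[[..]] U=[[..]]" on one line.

  r1 -= 1·r0 → [0,-3,2,0]
  r2 -= 4·r0 → [0,12,-10,-4]
  r3 -= 4·r0 → [0,6,-8,-9]
  r2 -= -4·r1 → [0,0,-2,-4]
  r3 -= -2·r1 → [0,0,-4,-9]
  r3 -= 2·r2 → [0,0,0,-1]

L=[[1,0,0,0],[1,1,0,0],[4,-4,1,0],[4,-2,2,1]] U=[[2,3,2,2],[0,-3,2,0],[0,0,-2,-4],[0,0,0,-1]]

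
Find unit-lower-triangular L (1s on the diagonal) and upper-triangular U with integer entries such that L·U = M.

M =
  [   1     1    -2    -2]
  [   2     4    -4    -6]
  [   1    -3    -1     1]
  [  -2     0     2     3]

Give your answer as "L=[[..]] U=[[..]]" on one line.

L=[[1,0,0,0],[2,1,0,0],[1,-2,1,0],[-2,1,-2,1]] U=[[1,1,-2,-2],[0,2,0,-2],[0,0,1,-1],[0,0,0,-1]]

  R1 -= 2·R0 → [0,2,0,-2]
  R2 -= 1·R0 → [0,-4,1,3]
  R3 -= -2·R0 → [0,2,-2,-1]
  R2 -= -2·R1 → [0,0,1,-1]
  R3 -= 1·R1 → [0,0,-2,1]
  R3 -= -2·R2 → [0,0,0,-1]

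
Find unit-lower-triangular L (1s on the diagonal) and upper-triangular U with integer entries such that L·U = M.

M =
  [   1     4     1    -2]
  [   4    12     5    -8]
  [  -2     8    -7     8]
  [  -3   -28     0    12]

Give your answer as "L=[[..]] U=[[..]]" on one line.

  row1 -= 4·row0 → [0,-4,1,0]
  row2 -= -2·row0 → [0,16,-5,4]
  row3 -= -3·row0 → [0,-16,3,6]
  row2 -= -4·row1 → [0,0,-1,4]
  row3 -= 4·row1 → [0,0,-1,6]
  row3 -= 1·row2 → [0,0,0,2]

L=[[1,0,0,0],[4,1,0,0],[-2,-4,1,0],[-3,4,1,1]] U=[[1,4,1,-2],[0,-4,1,0],[0,0,-1,4],[0,0,0,2]]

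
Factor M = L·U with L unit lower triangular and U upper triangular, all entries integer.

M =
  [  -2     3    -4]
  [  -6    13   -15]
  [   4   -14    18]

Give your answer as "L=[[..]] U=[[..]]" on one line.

  row1 -= 3·row0 → [0,4,-3]
  row2 -= -2·row0 → [0,-8,10]
  row2 -= -2·row1 → [0,0,4]

L=[[1,0,0],[3,1,0],[-2,-2,1]] U=[[-2,3,-4],[0,4,-3],[0,0,4]]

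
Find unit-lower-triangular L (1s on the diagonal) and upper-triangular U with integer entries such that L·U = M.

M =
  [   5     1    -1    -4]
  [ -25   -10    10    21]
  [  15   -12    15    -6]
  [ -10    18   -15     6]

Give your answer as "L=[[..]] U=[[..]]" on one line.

  R1 -= -5·R0 → [0,-5,5,1]
  R2 -= 3·R0 → [0,-15,18,6]
  R3 -= -2·R0 → [0,20,-17,-2]
  R2 -= 3·R1 → [0,0,3,3]
  R3 -= -4·R1 → [0,0,3,2]
  R3 -= 1·R2 → [0,0,0,-1]

L=[[1,0,0,0],[-5,1,0,0],[3,3,1,0],[-2,-4,1,1]] U=[[5,1,-1,-4],[0,-5,5,1],[0,0,3,3],[0,0,0,-1]]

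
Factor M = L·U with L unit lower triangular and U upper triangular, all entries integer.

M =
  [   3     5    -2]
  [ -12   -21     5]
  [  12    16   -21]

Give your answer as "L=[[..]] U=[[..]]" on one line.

L=[[1,0,0],[-4,1,0],[4,4,1]] U=[[3,5,-2],[0,-1,-3],[0,0,-1]]

  r1 -= -4·r0 → [0,-1,-3]
  r2 -= 4·r0 → [0,-4,-13]
  r2 -= 4·r1 → [0,0,-1]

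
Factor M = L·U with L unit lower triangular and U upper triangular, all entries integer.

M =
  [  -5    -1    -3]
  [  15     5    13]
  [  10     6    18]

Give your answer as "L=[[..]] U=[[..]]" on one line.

L=[[1,0,0],[-3,1,0],[-2,2,1]] U=[[-5,-1,-3],[0,2,4],[0,0,4]]

  R1 -= -3·R0 → [0,2,4]
  R2 -= -2·R0 → [0,4,12]
  R2 -= 2·R1 → [0,0,4]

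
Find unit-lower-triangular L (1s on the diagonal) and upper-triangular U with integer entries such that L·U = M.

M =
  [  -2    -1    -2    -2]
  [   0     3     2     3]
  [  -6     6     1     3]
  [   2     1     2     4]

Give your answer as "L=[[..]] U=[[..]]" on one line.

  R1 -= 0·R0 → [0,3,2,3]
  R2 -= 3·R0 → [0,9,7,9]
  R3 -= -1·R0 → [0,0,0,2]
  R2 -= 3·R1 → [0,0,1,0]
  R3 -= 0·R1 → [0,0,0,2]
  R3 -= 0·R2 → [0,0,0,2]

L=[[1,0,0,0],[0,1,0,0],[3,3,1,0],[-1,0,0,1]] U=[[-2,-1,-2,-2],[0,3,2,3],[0,0,1,0],[0,0,0,2]]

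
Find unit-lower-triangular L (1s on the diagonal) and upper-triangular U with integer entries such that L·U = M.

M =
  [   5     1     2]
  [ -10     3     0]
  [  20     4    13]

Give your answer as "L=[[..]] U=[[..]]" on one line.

  R1 -= -2·R0 → [0,5,4]
  R2 -= 4·R0 → [0,0,5]
  R2 -= 0·R1 → [0,0,5]

L=[[1,0,0],[-2,1,0],[4,0,1]] U=[[5,1,2],[0,5,4],[0,0,5]]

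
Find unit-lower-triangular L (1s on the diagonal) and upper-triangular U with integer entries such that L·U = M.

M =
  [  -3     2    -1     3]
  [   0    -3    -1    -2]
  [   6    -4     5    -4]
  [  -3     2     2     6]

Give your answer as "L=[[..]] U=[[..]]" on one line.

  row1 -= 0·row0 → [0,-3,-1,-2]
  row2 -= -2·row0 → [0,0,3,2]
  row3 -= 1·row0 → [0,0,3,3]
  row2 -= 0·row1 → [0,0,3,2]
  row3 -= 0·row1 → [0,0,3,3]
  row3 -= 1·row2 → [0,0,0,1]

L=[[1,0,0,0],[0,1,0,0],[-2,0,1,0],[1,0,1,1]] U=[[-3,2,-1,3],[0,-3,-1,-2],[0,0,3,2],[0,0,0,1]]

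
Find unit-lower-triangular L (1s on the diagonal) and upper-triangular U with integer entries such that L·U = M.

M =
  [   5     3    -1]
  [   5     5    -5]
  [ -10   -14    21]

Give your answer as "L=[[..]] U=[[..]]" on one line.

  row1 -= 1·row0 → [0,2,-4]
  row2 -= -2·row0 → [0,-8,19]
  row2 -= -4·row1 → [0,0,3]

L=[[1,0,0],[1,1,0],[-2,-4,1]] U=[[5,3,-1],[0,2,-4],[0,0,3]]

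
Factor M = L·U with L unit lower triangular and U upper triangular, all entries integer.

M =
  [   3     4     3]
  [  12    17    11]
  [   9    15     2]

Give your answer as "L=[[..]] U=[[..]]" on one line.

L=[[1,0,0],[4,1,0],[3,3,1]] U=[[3,4,3],[0,1,-1],[0,0,-4]]

  r1 -= 4·r0 → [0,1,-1]
  r2 -= 3·r0 → [0,3,-7]
  r2 -= 3·r1 → [0,0,-4]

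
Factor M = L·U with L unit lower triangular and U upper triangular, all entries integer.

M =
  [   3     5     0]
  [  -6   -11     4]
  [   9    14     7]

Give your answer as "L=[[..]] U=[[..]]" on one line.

  R1 -= -2·R0 → [0,-1,4]
  R2 -= 3·R0 → [0,-1,7]
  R2 -= 1·R1 → [0,0,3]

L=[[1,0,0],[-2,1,0],[3,1,1]] U=[[3,5,0],[0,-1,4],[0,0,3]]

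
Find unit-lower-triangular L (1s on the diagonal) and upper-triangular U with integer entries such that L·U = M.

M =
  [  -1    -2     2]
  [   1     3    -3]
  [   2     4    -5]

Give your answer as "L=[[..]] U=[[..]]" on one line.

L=[[1,0,0],[-1,1,0],[-2,0,1]] U=[[-1,-2,2],[0,1,-1],[0,0,-1]]

  R1 -= -1·R0 → [0,1,-1]
  R2 -= -2·R0 → [0,0,-1]
  R2 -= 0·R1 → [0,0,-1]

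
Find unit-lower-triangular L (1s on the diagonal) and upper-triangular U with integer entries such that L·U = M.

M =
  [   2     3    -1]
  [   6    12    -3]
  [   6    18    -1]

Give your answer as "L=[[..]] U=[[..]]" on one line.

L=[[1,0,0],[3,1,0],[3,3,1]] U=[[2,3,-1],[0,3,0],[0,0,2]]

  R1 -= 3·R0 → [0,3,0]
  R2 -= 3·R0 → [0,9,2]
  R2 -= 3·R1 → [0,0,2]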